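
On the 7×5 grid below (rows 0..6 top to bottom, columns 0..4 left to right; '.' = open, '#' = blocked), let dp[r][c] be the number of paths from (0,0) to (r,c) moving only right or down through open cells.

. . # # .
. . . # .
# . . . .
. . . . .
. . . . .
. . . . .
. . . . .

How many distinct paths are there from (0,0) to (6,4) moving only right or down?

r\c   0   1   2   3   4
  0   1   1   0   0   0
  1   1   2   2   0   0
  2   0   2   4   4   4
  3   0   2   6  10  14
  4   0   2   8  18  32
  5   0   2  10  28  60
  6   0   2  12  40 100

100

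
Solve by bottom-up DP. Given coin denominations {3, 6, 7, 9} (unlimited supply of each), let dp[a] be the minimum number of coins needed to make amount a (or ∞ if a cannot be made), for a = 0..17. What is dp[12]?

 a  0  1  2  3  4  5  6  7  8  9 10 11 12 13 14 15 16 17
dp  0  -  -  1  -  -  1  1  -  1  2  -  2  2  2  2  2  3
(- denotes ∞ / unreachable)

2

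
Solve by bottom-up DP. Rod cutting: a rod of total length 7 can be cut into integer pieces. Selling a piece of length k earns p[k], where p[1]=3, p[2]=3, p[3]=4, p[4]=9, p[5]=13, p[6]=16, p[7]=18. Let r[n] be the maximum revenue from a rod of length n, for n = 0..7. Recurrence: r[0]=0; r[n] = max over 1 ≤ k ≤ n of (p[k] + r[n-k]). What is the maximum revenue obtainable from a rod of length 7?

21

   n    0    1    2    3    4    5    6    7
r[n]    0    3    6    9   12   15   18   21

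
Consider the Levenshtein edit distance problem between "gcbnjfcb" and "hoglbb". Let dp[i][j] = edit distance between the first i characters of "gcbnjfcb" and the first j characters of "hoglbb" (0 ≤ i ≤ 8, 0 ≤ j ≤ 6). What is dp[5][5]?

   ''  h  o  g  l  b  b
''  0  1  2  3  4  5  6
 g  1  1  2  2  3  4  5
 c  2  2  2  3  3  4  5
 b  3  3  3  3  4  3  4
 n  4  4  4  4  4  4  4
 j  5  5  5  5  5  5  5
 f  6  6  6  6  6  6  6
 c  7  7  7  7  7  7  7
 b  8  8  8  8  8  7  7

5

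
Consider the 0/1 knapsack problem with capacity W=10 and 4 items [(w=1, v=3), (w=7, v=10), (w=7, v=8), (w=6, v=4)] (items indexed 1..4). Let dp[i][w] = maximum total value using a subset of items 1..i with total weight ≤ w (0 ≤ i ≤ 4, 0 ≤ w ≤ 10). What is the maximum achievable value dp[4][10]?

13

i\w   0   1   2   3   4   5   6   7   8   9  10
  0   0   0   0   0   0   0   0   0   0   0   0
  1   0   3   3   3   3   3   3   3   3   3   3
  2   0   3   3   3   3   3   3  10  13  13  13
  3   0   3   3   3   3   3   3  10  13  13  13
  4   0   3   3   3   3   3   4  10  13  13  13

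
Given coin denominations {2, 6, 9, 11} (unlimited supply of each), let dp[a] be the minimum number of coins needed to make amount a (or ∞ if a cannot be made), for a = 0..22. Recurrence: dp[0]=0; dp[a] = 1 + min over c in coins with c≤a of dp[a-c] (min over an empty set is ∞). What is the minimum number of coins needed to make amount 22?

2

 a  0  1  2  3  4  5  6  7  8  9 10 11 12 13 14 15 16 17 18 19 20 21 22
dp  0  -  1  -  2  -  1  -  2  1  3  1  2  2  3  2  4  2  2  3  2  3  2
(- denotes ∞ / unreachable)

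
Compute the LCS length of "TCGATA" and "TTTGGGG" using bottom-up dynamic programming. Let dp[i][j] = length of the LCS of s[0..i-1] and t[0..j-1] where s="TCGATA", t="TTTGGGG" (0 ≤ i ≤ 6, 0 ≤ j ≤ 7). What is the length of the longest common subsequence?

2

   ''  T  T  T  G  G  G  G
''  0  0  0  0  0  0  0  0
 T  0  1  1  1  1  1  1  1
 C  0  1  1  1  1  1  1  1
 G  0  1  1  1  2  2  2  2
 A  0  1  1  1  2  2  2  2
 T  0  1  2  2  2  2  2  2
 A  0  1  2  2  2  2  2  2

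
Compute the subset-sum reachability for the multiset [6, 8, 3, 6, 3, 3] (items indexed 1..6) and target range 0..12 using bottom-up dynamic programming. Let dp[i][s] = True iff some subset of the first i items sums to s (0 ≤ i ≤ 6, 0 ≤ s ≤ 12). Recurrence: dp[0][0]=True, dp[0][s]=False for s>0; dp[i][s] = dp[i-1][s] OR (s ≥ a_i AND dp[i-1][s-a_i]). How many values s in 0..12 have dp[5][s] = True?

7

i\s   0   1   2   3   4   5   6   7   8   9  10  11  12
  0   T   F   F   F   F   F   F   F   F   F   F   F   F
  1   T   F   F   F   F   F   T   F   F   F   F   F   F
  2   T   F   F   F   F   F   T   F   T   F   F   F   F
  3   T   F   F   T   F   F   T   F   T   T   F   T   F
  4   T   F   F   T   F   F   T   F   T   T   F   T   T
  5   T   F   F   T   F   F   T   F   T   T   F   T   T
  6   T   F   F   T   F   F   T   F   T   T   F   T   T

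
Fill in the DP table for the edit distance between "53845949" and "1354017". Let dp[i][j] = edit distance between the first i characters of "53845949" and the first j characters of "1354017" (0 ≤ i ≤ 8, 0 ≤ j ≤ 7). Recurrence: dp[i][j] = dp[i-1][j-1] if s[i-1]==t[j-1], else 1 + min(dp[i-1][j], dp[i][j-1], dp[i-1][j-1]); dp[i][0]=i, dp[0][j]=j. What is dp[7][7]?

5

   ''  1  3  5  4  0  1  7
''  0  1  2  3  4  5  6  7
 5  1  1  2  2  3  4  5  6
 3  2  2  1  2  3  4  5  6
 8  3  3  2  2  3  4  5  6
 4  4  4  3  3  2  3  4  5
 5  5  5  4  3  3  3  4  5
 9  6  6  5  4  4  4  4  5
 4  7  7  6  5  4  5  5  5
 9  8  8  7  6  5  5  6  6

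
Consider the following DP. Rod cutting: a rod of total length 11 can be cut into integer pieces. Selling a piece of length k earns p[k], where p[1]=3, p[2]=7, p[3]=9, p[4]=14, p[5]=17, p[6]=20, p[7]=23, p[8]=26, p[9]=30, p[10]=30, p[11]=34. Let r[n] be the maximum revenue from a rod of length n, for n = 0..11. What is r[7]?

   n    0    1    2    3    4    5    6    7    8    9   10   11
r[n]    0    3    7   10   14   17   21   24   28   31   35   38

24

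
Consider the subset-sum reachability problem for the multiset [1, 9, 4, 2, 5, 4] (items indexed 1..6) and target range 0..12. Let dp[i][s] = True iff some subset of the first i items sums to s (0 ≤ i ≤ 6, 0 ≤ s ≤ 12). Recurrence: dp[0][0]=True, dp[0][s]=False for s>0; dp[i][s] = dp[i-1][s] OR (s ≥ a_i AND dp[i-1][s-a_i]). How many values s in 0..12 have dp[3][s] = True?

6

i\s   0   1   2   3   4   5   6   7   8   9  10  11  12
  0   T   F   F   F   F   F   F   F   F   F   F   F   F
  1   T   T   F   F   F   F   F   F   F   F   F   F   F
  2   T   T   F   F   F   F   F   F   F   T   T   F   F
  3   T   T   F   F   T   T   F   F   F   T   T   F   F
  4   T   T   T   T   T   T   T   T   F   T   T   T   T
  5   T   T   T   T   T   T   T   T   T   T   T   T   T
  6   T   T   T   T   T   T   T   T   T   T   T   T   T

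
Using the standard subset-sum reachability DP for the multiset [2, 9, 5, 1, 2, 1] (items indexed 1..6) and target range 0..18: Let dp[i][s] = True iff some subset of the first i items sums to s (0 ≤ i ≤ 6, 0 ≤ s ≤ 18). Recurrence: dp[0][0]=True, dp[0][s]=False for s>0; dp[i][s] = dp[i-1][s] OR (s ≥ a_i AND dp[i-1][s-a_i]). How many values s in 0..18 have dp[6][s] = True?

i\s   0   1   2   3   4   5   6   7   8   9  10  11  12  13  14  15  16  17  18
  0   T   F   F   F   F   F   F   F   F   F   F   F   F   F   F   F   F   F   F
  1   T   F   T   F   F   F   F   F   F   F   F   F   F   F   F   F   F   F   F
  2   T   F   T   F   F   F   F   F   F   T   F   T   F   F   F   F   F   F   F
  3   T   F   T   F   F   T   F   T   F   T   F   T   F   F   T   F   T   F   F
  4   T   T   T   T   F   T   T   T   T   T   T   T   T   F   T   T   T   T   F
  5   T   T   T   T   T   T   T   T   T   T   T   T   T   T   T   T   T   T   T
  6   T   T   T   T   T   T   T   T   T   T   T   T   T   T   T   T   T   T   T

19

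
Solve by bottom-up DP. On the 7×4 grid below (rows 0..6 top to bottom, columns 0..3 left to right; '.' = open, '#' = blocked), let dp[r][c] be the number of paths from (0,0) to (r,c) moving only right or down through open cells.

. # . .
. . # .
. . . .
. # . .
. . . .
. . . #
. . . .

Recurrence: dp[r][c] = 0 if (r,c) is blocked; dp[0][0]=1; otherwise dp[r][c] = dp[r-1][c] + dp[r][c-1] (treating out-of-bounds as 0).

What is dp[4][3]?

7

r\c   0   1   2   3
  0   1   0   0   0
  1   1   1   0   0
  2   1   2   2   2
  3   1   0   2   4
  4   1   1   3   7
  5   1   2   5   0
  6   1   3   8   8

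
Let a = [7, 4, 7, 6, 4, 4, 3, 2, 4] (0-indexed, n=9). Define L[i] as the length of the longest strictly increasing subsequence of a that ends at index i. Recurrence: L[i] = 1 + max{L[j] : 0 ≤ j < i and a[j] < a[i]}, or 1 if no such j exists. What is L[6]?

   i    0    1    2    3    4    5    6    7    8
a[i]    7    4    7    6    4    4    3    2    4
L[i]    1    1    2    2    1    1    1    1    2

1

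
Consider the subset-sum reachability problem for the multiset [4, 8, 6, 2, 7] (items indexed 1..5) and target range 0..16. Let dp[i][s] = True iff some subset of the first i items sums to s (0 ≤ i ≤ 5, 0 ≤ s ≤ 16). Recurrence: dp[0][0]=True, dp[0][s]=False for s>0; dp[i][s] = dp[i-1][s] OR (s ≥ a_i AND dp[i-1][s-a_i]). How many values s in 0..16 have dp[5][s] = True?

i\s   0   1   2   3   4   5   6   7   8   9  10  11  12  13  14  15  16
  0   T   F   F   F   F   F   F   F   F   F   F   F   F   F   F   F   F
  1   T   F   F   F   T   F   F   F   F   F   F   F   F   F   F   F   F
  2   T   F   F   F   T   F   F   F   T   F   F   F   T   F   F   F   F
  3   T   F   F   F   T   F   T   F   T   F   T   F   T   F   T   F   F
  4   T   F   T   F   T   F   T   F   T   F   T   F   T   F   T   F   T
  5   T   F   T   F   T   F   T   T   T   T   T   T   T   T   T   T   T

14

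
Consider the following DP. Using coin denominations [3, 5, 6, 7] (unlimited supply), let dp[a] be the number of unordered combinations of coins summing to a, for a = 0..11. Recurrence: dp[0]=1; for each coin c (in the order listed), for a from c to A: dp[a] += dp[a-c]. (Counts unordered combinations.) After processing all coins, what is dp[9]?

after  coin     0     1     2     3     4     5     6     7     8     9    10    11
          3     1     0     0     1     0     0     1     0     0     1     0     0
          5     1     0     0     1     0     1     1     0     1     1     1     1
          6     1     0     0     1     0     1     2     0     1     2     1     2
          7     1     0     0     1     0     1     2     1     1     2     2     2

2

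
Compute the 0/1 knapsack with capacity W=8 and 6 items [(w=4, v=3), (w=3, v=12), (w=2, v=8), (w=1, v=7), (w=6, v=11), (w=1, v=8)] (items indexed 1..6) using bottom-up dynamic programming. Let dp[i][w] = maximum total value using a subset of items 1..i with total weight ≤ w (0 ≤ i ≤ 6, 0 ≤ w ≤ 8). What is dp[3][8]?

i\w   0   1   2   3   4   5   6   7   8
  0   0   0   0   0   0   0   0   0   0
  1   0   0   0   0   3   3   3   3   3
  2   0   0   0  12  12  12  12  15  15
  3   0   0   8  12  12  20  20  20  20
  4   0   7   8  15  19  20  27  27  27
  5   0   7   8  15  19  20  27  27  27
  6   0   8  15  16  23  27  28  35  35

20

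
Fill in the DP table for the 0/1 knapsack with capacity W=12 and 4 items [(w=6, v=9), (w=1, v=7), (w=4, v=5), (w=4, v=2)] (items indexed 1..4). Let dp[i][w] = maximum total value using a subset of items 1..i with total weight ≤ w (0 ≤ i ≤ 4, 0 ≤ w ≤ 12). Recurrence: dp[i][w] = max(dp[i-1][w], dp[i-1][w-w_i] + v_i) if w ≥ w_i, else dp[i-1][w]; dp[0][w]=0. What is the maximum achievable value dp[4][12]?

i\w   0   1   2   3   4   5   6   7   8   9  10  11  12
  0   0   0   0   0   0   0   0   0   0   0   0   0   0
  1   0   0   0   0   0   0   9   9   9   9   9   9   9
  2   0   7   7   7   7   7   9  16  16  16  16  16  16
  3   0   7   7   7   7  12  12  16  16  16  16  21  21
  4   0   7   7   7   7  12  12  16  16  16  16  21  21

21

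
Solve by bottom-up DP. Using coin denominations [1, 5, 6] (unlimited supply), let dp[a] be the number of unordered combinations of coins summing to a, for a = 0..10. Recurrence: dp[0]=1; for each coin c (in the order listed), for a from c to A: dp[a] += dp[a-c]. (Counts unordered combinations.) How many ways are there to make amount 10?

after  coin     0     1     2     3     4     5     6     7     8     9    10
          1     1     1     1     1     1     1     1     1     1     1     1
          5     1     1     1     1     1     2     2     2     2     2     3
          6     1     1     1     1     1     2     3     3     3     3     4

4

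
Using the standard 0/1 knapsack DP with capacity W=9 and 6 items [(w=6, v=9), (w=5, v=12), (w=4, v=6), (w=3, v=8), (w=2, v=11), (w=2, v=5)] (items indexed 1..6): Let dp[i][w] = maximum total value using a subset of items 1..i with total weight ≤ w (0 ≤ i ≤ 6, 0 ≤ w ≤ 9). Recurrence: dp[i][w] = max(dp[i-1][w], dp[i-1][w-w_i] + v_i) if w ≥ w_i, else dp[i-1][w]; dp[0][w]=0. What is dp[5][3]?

i\w   0   1   2   3   4   5   6   7   8   9
  0   0   0   0   0   0   0   0   0   0   0
  1   0   0   0   0   0   0   9   9   9   9
  2   0   0   0   0   0  12  12  12  12  12
  3   0   0   0   0   6  12  12  12  12  18
  4   0   0   0   8   8  12  12  14  20  20
  5   0   0  11  11  11  19  19  23  23  25
  6   0   0  11  11  16  19  19  24  24  28

11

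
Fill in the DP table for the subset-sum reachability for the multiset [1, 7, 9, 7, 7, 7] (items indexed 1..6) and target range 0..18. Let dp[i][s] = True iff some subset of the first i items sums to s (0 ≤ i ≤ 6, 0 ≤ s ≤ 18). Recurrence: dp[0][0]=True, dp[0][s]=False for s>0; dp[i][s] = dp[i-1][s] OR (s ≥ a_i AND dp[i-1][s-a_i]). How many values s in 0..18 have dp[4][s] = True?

i\s   0   1   2   3   4   5   6   7   8   9  10  11  12  13  14  15  16  17  18
  0   T   F   F   F   F   F   F   F   F   F   F   F   F   F   F   F   F   F   F
  1   T   T   F   F   F   F   F   F   F   F   F   F   F   F   F   F   F   F   F
  2   T   T   F   F   F   F   F   T   T   F   F   F   F   F   F   F   F   F   F
  3   T   T   F   F   F   F   F   T   T   T   T   F   F   F   F   F   T   T   F
  4   T   T   F   F   F   F   F   T   T   T   T   F   F   F   T   T   T   T   F
  5   T   T   F   F   F   F   F   T   T   T   T   F   F   F   T   T   T   T   F
  6   T   T   F   F   F   F   F   T   T   T   T   F   F   F   T   T   T   T   F

10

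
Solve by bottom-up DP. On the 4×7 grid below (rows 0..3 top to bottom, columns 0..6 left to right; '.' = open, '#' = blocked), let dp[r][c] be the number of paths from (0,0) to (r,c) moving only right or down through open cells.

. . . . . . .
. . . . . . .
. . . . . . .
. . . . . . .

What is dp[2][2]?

r\c   0   1   2   3   4   5   6
  0   1   1   1   1   1   1   1
  1   1   2   3   4   5   6   7
  2   1   3   6  10  15  21  28
  3   1   4  10  20  35  56  84

6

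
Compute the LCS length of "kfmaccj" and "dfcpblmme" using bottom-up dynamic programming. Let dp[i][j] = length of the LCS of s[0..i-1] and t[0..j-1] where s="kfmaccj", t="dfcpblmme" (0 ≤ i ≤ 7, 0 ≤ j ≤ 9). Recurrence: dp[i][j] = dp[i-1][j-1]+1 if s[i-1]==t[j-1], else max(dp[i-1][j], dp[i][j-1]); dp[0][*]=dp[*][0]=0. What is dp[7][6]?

   ''  d  f  c  p  b  l  m  m  e
''  0  0  0  0  0  0  0  0  0  0
 k  0  0  0  0  0  0  0  0  0  0
 f  0  0  1  1  1  1  1  1  1  1
 m  0  0  1  1  1  1  1  2  2  2
 a  0  0  1  1  1  1  1  2  2  2
 c  0  0  1  2  2  2  2  2  2  2
 c  0  0  1  2  2  2  2  2  2  2
 j  0  0  1  2  2  2  2  2  2  2

2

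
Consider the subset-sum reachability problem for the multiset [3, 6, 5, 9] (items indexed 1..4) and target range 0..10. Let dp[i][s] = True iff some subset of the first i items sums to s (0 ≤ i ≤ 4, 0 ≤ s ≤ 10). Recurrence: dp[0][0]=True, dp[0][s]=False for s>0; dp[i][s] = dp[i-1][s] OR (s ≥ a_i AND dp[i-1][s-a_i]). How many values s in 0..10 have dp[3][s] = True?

6

i\s   0   1   2   3   4   5   6   7   8   9  10
  0   T   F   F   F   F   F   F   F   F   F   F
  1   T   F   F   T   F   F   F   F   F   F   F
  2   T   F   F   T   F   F   T   F   F   T   F
  3   T   F   F   T   F   T   T   F   T   T   F
  4   T   F   F   T   F   T   T   F   T   T   F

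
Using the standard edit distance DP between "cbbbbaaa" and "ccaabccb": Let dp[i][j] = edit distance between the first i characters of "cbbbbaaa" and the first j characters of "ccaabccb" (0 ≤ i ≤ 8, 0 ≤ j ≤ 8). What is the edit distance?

   ''  c  c  a  a  b  c  c  b
''  0  1  2  3  4  5  6  7  8
 c  1  0  1  2  3  4  5  6  7
 b  2  1  1  2  3  3  4  5  6
 b  3  2  2  2  3  3  4  5  5
 b  4  3  3  3  3  3  4  5  5
 b  5  4  4  4  4  3  4  5  5
 a  6  5  5  4  4  4  4  5  6
 a  7  6  6  5  4  5  5  5  6
 a  8  7  7  6  5  5  6  6  6

6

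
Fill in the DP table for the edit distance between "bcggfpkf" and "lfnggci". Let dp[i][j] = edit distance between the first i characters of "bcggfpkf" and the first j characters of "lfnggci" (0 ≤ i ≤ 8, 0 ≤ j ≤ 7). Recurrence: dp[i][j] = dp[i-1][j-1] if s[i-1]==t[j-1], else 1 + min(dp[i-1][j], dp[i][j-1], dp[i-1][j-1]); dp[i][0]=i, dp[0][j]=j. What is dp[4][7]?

   ''  l  f  n  g  g  c  i
''  0  1  2  3  4  5  6  7
 b  1  1  2  3  4  5  6  7
 c  2  2  2  3  4  5  5  6
 g  3  3  3  3  3  4  5  6
 g  4  4  4  4  3  3  4  5
 f  5  5  4  5  4  4  4  5
 p  6  6  5  5  5  5  5  5
 k  7  7  6  6  6  6  6  6
 f  8  8  7  7  7  7  7  7

5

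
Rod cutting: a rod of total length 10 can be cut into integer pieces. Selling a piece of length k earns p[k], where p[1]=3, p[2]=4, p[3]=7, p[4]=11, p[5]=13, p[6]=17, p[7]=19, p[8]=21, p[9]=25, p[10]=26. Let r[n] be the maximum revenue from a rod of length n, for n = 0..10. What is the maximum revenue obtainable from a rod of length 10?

   n    0    1    2    3    4    5    6    7    8    9   10
r[n]    0    3    6    9   12   15   18   21   24   27   30

30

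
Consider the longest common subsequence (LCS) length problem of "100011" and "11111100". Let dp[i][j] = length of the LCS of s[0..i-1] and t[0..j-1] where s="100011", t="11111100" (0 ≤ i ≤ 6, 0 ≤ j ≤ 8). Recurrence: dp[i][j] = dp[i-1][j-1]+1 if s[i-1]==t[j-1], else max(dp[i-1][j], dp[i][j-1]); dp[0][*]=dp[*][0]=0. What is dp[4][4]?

   ''  1  1  1  1  1  1  0  0
''  0  0  0  0  0  0  0  0  0
 1  0  1  1  1  1  1  1  1  1
 0  0  1  1  1  1  1  1  2  2
 0  0  1  1  1  1  1  1  2  3
 0  0  1  1  1  1  1  1  2  3
 1  0  1  2  2  2  2  2  2  3
 1  0  1  2  3  3  3  3  3  3

1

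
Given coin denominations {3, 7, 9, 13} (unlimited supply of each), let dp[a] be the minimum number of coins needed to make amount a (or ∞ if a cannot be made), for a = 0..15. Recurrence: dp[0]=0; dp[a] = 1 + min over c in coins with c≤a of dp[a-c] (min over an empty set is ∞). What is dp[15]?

3

 a  0  1  2  3  4  5  6  7  8  9 10 11 12 13 14 15
dp  0  -  -  1  -  -  2  1  -  1  2  -  2  1  2  3
(- denotes ∞ / unreachable)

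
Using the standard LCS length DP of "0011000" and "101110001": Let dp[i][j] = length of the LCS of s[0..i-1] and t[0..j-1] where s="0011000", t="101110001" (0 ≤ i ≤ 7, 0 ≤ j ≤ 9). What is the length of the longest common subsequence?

6

   ''  1  0  1  1  1  0  0  0  1
''  0  0  0  0  0  0  0  0  0  0
 0  0  0  1  1  1  1  1  1  1  1
 0  0  0  1  1  1  1  2  2  2  2
 1  0  1  1  2  2  2  2  2  2  3
 1  0  1  1  2  3  3  3  3  3  3
 0  0  1  2  2  3  3  4  4  4  4
 0  0  1  2  2  3  3  4  5  5  5
 0  0  1  2  2  3  3  4  5  6  6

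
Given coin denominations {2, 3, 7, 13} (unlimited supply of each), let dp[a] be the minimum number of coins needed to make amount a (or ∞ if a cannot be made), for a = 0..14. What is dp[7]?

1

 a  0  1  2  3  4  5  6  7  8  9 10 11 12 13 14
dp  0  -  1  1  2  2  2  1  3  2  2  3  3  1  2
(- denotes ∞ / unreachable)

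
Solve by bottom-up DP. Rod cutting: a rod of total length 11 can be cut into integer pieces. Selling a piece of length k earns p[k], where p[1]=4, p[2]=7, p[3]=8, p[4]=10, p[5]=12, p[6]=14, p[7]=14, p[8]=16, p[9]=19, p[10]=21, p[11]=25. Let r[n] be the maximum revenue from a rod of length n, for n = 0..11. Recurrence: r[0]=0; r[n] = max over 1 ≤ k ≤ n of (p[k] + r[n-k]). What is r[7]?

28

   n    0    1    2    3    4    5    6    7    8    9   10   11
r[n]    0    4    8   12   16   20   24   28   32   36   40   44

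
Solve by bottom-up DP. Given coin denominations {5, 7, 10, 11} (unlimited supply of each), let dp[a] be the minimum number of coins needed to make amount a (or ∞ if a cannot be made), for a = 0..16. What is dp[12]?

2

 a  0  1  2  3  4  5  6  7  8  9 10 11 12 13 14 15 16
dp  0  -  -  -  -  1  -  1  -  -  1  1  2  -  2  2  2
(- denotes ∞ / unreachable)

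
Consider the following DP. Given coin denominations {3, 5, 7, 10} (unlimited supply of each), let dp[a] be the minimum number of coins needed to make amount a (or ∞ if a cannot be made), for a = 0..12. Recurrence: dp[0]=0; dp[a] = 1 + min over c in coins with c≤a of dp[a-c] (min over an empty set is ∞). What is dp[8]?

 a  0  1  2  3  4  5  6  7  8  9 10 11 12
dp  0  -  -  1  -  1  2  1  2  3  1  3  2
(- denotes ∞ / unreachable)

2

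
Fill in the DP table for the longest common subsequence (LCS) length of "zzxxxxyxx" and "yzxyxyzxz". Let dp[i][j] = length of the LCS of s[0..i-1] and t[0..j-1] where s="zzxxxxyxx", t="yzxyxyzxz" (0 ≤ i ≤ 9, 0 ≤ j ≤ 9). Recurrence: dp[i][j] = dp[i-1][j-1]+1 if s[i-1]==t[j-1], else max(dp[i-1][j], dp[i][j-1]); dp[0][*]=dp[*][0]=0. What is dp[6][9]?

4

   ''  y  z  x  y  x  y  z  x  z
''  0  0  0  0  0  0  0  0  0  0
 z  0  0  1  1  1  1  1  1  1  1
 z  0  0  1  1  1  1  1  2  2  2
 x  0  0  1  2  2  2  2  2  3  3
 x  0  0  1  2  2  3  3  3  3  3
 x  0  0  1  2  2  3  3  3  4  4
 x  0  0  1  2  2  3  3  3  4  4
 y  0  1  1  2  3  3  4  4  4  4
 x  0  1  1  2  3  4  4  4  5  5
 x  0  1  1  2  3  4  4  4  5  5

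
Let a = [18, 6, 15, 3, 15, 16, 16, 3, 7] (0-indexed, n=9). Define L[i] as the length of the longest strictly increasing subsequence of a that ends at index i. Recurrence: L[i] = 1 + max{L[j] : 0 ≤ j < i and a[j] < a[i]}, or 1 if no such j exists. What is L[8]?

2

   i    0    1    2    3    4    5    6    7    8
a[i]   18    6   15    3   15   16   16    3    7
L[i]    1    1    2    1    2    3    3    1    2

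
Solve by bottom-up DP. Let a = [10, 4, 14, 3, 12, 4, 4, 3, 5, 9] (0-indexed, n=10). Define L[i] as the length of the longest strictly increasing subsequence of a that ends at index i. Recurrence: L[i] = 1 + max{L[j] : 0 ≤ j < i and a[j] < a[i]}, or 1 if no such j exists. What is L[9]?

4

   i    0    1    2    3    4    5    6    7    8    9
a[i]   10    4   14    3   12    4    4    3    5    9
L[i]    1    1    2    1    2    2    2    1    3    4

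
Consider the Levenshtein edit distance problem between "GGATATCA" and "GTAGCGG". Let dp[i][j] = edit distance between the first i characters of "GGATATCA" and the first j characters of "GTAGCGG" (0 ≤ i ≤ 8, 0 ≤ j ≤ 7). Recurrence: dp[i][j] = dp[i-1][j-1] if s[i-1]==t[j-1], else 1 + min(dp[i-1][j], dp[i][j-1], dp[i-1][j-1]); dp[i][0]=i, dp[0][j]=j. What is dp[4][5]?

3

   ''  G  T  A  G  C  G  G
''  0  1  2  3  4  5  6  7
 G  1  0  1  2  3  4  5  6
 G  2  1  1  2  2  3  4  5
 A  3  2  2  1  2  3  4  5
 T  4  3  2  2  2  3  4  5
 A  5  4  3  2  3  3  4  5
 T  6  5  4  3  3  4  4  5
 C  7  6  5  4  4  3  4  5
 A  8  7  6  5  5  4  4  5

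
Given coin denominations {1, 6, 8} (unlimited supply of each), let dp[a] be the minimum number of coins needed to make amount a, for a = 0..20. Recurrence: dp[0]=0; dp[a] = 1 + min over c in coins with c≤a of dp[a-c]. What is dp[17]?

3

 a  0  1  2  3  4  5  6  7  8  9 10 11 12 13 14 15 16 17 18 19 20
dp  0  1  2  3  4  5  1  2  1  2  3  4  2  3  2  3  2  3  3  4  3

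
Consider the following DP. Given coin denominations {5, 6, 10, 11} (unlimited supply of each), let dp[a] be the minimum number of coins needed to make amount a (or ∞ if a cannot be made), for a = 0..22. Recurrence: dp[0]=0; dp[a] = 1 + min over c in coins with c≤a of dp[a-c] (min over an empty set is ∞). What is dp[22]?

 a  0  1  2  3  4  5  6  7  8  9 10 11 12 13 14 15 16 17 18 19 20 21 22
dp  0  -  -  -  -  1  1  -  -  -  1  1  2  -  -  2  2  2  3  -  2  2  2
(- denotes ∞ / unreachable)

2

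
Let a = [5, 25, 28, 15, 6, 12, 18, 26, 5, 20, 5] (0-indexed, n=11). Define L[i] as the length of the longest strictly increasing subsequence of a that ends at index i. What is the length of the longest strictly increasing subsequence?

5

   i    0    1    2    3    4    5    6    7    8    9   10
a[i]    5   25   28   15    6   12   18   26    5   20    5
L[i]    1    2    3    2    2    3    4    5    1    5    1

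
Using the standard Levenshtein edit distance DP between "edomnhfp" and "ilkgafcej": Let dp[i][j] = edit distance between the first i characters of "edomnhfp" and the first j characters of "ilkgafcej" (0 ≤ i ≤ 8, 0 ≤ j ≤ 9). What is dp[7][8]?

8

   ''  i  l  k  g  a  f  c  e  j
''  0  1  2  3  4  5  6  7  8  9
 e  1  1  2  3  4  5  6  7  7  8
 d  2  2  2  3  4  5  6  7  8  8
 o  3  3  3  3  4  5  6  7  8  9
 m  4  4  4  4  4  5  6  7  8  9
 n  5  5  5  5  5  5  6  7  8  9
 h  6  6  6  6  6  6  6  7  8  9
 f  7  7  7  7  7  7  6  7  8  9
 p  8  8  8  8  8  8  7  7  8  9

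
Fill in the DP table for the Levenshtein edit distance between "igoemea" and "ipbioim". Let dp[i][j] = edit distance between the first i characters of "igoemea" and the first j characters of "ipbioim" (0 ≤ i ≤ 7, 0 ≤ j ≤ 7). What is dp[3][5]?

3

   ''  i  p  b  i  o  i  m
''  0  1  2  3  4  5  6  7
 i  1  0  1  2  3  4  5  6
 g  2  1  1  2  3  4  5  6
 o  3  2  2  2  3  3  4  5
 e  4  3  3  3  3  4  4  5
 m  5  4  4  4  4  4  5  4
 e  6  5  5  5  5  5  5  5
 a  7  6  6  6  6  6  6  6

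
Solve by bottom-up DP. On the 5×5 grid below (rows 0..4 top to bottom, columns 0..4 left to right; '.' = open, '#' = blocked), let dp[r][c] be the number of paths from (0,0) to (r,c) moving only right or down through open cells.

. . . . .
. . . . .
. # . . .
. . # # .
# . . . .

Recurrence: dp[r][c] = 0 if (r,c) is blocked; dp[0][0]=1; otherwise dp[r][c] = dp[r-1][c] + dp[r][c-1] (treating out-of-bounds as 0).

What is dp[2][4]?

12

r\c   0   1   2   3   4
  0   1   1   1   1   1
  1   1   2   3   4   5
  2   1   0   3   7  12
  3   1   1   0   0  12
  4   0   1   1   1  13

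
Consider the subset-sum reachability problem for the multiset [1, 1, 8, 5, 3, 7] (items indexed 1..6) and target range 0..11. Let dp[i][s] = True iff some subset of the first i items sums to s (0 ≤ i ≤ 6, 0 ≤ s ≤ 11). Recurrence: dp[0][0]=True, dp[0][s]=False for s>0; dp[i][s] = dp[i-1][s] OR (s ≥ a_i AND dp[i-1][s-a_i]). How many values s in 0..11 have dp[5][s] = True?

i\s   0   1   2   3   4   5   6   7   8   9  10  11
  0   T   F   F   F   F   F   F   F   F   F   F   F
  1   T   T   F   F   F   F   F   F   F   F   F   F
  2   T   T   T   F   F   F   F   F   F   F   F   F
  3   T   T   T   F   F   F   F   F   T   T   T   F
  4   T   T   T   F   F   T   T   T   T   T   T   F
  5   T   T   T   T   T   T   T   T   T   T   T   T
  6   T   T   T   T   T   T   T   T   T   T   T   T

12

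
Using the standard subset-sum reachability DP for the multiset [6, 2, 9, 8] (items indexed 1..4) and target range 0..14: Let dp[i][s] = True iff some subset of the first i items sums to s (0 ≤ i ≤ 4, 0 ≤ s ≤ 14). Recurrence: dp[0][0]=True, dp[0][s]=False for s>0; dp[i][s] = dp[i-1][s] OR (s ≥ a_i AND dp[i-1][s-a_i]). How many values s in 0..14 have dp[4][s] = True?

i\s   0   1   2   3   4   5   6   7   8   9  10  11  12  13  14
  0   T   F   F   F   F   F   F   F   F   F   F   F   F   F   F
  1   T   F   F   F   F   F   T   F   F   F   F   F   F   F   F
  2   T   F   T   F   F   F   T   F   T   F   F   F   F   F   F
  3   T   F   T   F   F   F   T   F   T   T   F   T   F   F   F
  4   T   F   T   F   F   F   T   F   T   T   T   T   F   F   T

8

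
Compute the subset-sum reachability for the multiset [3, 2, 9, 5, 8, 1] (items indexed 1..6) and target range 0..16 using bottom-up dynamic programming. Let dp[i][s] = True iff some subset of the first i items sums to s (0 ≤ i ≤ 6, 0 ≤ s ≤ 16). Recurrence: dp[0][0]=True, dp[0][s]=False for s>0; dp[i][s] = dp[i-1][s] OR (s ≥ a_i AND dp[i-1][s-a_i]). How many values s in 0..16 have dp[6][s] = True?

17

i\s   0   1   2   3   4   5   6   7   8   9  10  11  12  13  14  15  16
  0   T   F   F   F   F   F   F   F   F   F   F   F   F   F   F   F   F
  1   T   F   F   T   F   F   F   F   F   F   F   F   F   F   F   F   F
  2   T   F   T   T   F   T   F   F   F   F   F   F   F   F   F   F   F
  3   T   F   T   T   F   T   F   F   F   T   F   T   T   F   T   F   F
  4   T   F   T   T   F   T   F   T   T   T   T   T   T   F   T   F   T
  5   T   F   T   T   F   T   F   T   T   T   T   T   T   T   T   T   T
  6   T   T   T   T   T   T   T   T   T   T   T   T   T   T   T   T   T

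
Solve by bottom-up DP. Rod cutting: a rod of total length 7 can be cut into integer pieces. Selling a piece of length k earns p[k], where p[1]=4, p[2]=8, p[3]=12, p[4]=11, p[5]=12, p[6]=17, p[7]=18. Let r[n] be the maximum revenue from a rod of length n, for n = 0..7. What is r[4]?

   n    0    1    2    3    4    5    6    7
r[n]    0    4    8   12   16   20   24   28

16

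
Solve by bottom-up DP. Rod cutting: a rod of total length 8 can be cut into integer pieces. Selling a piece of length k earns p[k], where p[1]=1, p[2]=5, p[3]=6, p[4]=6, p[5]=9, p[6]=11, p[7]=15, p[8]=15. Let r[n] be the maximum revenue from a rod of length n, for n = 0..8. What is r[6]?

15

   n    0    1    2    3    4    5    6    7    8
r[n]    0    1    5    6   10   11   15   16   20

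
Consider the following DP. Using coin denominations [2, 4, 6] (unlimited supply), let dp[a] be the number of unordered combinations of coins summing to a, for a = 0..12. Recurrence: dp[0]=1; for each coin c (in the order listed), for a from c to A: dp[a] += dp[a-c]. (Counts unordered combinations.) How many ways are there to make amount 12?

after  coin     0     1     2     3     4     5     6     7     8     9    10    11    12
          2     1     0     1     0     1     0     1     0     1     0     1     0     1
          4     1     0     1     0     2     0     2     0     3     0     3     0     4
          6     1     0     1     0     2     0     3     0     4     0     5     0     7

7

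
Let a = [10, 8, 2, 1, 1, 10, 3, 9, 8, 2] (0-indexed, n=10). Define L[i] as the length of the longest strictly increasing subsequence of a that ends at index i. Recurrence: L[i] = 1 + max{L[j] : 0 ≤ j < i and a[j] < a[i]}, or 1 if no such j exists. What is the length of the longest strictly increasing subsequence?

   i    0    1    2    3    4    5    6    7    8    9
a[i]   10    8    2    1    1   10    3    9    8    2
L[i]    1    1    1    1    1    2    2    3    3    2

3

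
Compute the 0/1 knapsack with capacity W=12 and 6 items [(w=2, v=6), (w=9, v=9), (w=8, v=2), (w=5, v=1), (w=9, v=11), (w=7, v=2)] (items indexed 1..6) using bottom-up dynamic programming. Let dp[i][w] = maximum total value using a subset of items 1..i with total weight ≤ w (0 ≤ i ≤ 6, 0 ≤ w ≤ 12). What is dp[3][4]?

i\w   0   1   2   3   4   5   6   7   8   9  10  11  12
  0   0   0   0   0   0   0   0   0   0   0   0   0   0
  1   0   0   6   6   6   6   6   6   6   6   6   6   6
  2   0   0   6   6   6   6   6   6   6   9   9  15  15
  3   0   0   6   6   6   6   6   6   6   9   9  15  15
  4   0   0   6   6   6   6   6   7   7   9   9  15  15
  5   0   0   6   6   6   6   6   7   7  11  11  17  17
  6   0   0   6   6   6   6   6   7   7  11  11  17  17

6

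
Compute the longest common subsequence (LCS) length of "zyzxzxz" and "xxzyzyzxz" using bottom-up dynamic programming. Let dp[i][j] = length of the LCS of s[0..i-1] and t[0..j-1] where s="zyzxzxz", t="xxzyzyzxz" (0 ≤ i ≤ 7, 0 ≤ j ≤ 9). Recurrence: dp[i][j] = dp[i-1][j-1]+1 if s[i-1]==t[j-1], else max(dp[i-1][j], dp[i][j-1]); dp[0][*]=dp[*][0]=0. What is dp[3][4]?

   ''  x  x  z  y  z  y  z  x  z
''  0  0  0  0  0  0  0  0  0  0
 z  0  0  0  1  1  1  1  1  1  1
 y  0  0  0  1  2  2  2  2  2  2
 z  0  0  0  1  2  3  3  3  3  3
 x  0  1  1  1  2  3  3  3  4  4
 z  0  1  1  2  2  3  3  4  4  5
 x  0  1  2  2  2  3  3  4  5  5
 z  0  1  2  3  3  3  3  4  5  6

2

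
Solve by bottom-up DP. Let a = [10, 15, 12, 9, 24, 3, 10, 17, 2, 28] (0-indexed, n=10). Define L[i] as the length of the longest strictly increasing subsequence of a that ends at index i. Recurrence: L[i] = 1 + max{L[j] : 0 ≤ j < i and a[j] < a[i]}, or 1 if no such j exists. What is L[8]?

1

   i    0    1    2    3    4    5    6    7    8    9
a[i]   10   15   12    9   24    3   10   17    2   28
L[i]    1    2    2    1    3    1    2    3    1    4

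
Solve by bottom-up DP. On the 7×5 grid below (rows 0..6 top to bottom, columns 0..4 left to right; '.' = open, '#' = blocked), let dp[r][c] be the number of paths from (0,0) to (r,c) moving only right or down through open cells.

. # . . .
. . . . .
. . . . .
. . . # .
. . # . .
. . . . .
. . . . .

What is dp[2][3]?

r\c   0   1   2   3   4
  0   1   0   0   0   0
  1   1   1   1   1   1
  2   1   2   3   4   5
  3   1   3   6   0   5
  4   1   4   0   0   5
  5   1   5   5   5  10
  6   1   6  11  16  26

4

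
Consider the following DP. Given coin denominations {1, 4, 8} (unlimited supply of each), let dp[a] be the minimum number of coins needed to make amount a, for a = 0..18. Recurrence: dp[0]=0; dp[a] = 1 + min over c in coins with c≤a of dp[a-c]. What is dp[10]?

3

 a  0  1  2  3  4  5  6  7  8  9 10 11 12 13 14 15 16 17 18
dp  0  1  2  3  1  2  3  4  1  2  3  4  2  3  4  5  2  3  4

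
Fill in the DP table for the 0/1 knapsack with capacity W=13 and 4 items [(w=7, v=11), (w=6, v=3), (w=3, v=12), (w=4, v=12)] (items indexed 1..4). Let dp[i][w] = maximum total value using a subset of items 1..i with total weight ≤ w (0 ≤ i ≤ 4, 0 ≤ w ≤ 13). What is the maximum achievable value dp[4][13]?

27

i\w   0   1   2   3   4   5   6   7   8   9  10  11  12  13
  0   0   0   0   0   0   0   0   0   0   0   0   0   0   0
  1   0   0   0   0   0   0   0  11  11  11  11  11  11  11
  2   0   0   0   0   0   0   3  11  11  11  11  11  11  14
  3   0   0   0  12  12  12  12  12  12  15  23  23  23  23
  4   0   0   0  12  12  12  12  24  24  24  24  24  24  27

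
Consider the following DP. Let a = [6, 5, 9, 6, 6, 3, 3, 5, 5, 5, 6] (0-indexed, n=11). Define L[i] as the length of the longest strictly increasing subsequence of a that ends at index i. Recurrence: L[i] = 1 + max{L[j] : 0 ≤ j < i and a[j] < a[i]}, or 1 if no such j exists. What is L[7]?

2

   i    0    1    2    3    4    5    6    7    8    9   10
a[i]    6    5    9    6    6    3    3    5    5    5    6
L[i]    1    1    2    2    2    1    1    2    2    2    3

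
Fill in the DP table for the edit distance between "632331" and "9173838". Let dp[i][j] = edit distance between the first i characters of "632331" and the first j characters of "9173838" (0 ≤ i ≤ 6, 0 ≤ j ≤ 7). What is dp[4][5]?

4

   ''  9  1  7  3  8  3  8
''  0  1  2  3  4  5  6  7
 6  1  1  2  3  4  5  6  7
 3  2  2  2  3  3  4  5  6
 2  3  3  3  3  4  4  5  6
 3  4  4  4  4  3  4  4  5
 3  5  5  5  5  4  4  4  5
 1  6  6  5  6  5  5  5  5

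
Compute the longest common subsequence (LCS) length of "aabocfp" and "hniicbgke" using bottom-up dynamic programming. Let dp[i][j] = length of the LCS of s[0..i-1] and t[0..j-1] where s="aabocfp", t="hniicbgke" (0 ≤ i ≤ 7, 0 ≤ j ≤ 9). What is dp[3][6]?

   ''  h  n  i  i  c  b  g  k  e
''  0  0  0  0  0  0  0  0  0  0
 a  0  0  0  0  0  0  0  0  0  0
 a  0  0  0  0  0  0  0  0  0  0
 b  0  0  0  0  0  0  1  1  1  1
 o  0  0  0  0  0  0  1  1  1  1
 c  0  0  0  0  0  1  1  1  1  1
 f  0  0  0  0  0  1  1  1  1  1
 p  0  0  0  0  0  1  1  1  1  1

1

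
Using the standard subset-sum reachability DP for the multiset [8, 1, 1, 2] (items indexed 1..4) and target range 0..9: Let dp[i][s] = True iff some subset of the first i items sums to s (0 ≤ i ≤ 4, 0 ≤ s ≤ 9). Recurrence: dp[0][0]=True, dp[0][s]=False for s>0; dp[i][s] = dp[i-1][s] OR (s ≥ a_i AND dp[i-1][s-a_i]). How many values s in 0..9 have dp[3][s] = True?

5

i\s   0   1   2   3   4   5   6   7   8   9
  0   T   F   F   F   F   F   F   F   F   F
  1   T   F   F   F   F   F   F   F   T   F
  2   T   T   F   F   F   F   F   F   T   T
  3   T   T   T   F   F   F   F   F   T   T
  4   T   T   T   T   T   F   F   F   T   T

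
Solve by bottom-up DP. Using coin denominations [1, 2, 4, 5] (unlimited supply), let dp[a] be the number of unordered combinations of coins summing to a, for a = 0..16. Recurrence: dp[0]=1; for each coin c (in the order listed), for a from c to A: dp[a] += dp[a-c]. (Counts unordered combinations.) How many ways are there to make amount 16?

44

after  coin     0     1     2     3     4     5     6     7     8     9    10    11    12    13    14    15    16
          1     1     1     1     1     1     1     1     1     1     1     1     1     1     1     1     1     1
          2     1     1     2     2     3     3     4     4     5     5     6     6     7     7     8     8     9
          4     1     1     2     2     4     4     6     6     9     9    12    12    16    16    20    20    25
          5     1     1     2     2     4     5     7     8    11    13    17    19    24    27    33    37    44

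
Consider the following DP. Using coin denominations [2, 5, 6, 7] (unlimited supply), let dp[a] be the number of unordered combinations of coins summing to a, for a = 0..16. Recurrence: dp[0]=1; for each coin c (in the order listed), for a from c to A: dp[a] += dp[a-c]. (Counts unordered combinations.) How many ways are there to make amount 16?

7

after  coin     0     1     2     3     4     5     6     7     8     9    10    11    12    13    14    15    16
          2     1     0     1     0     1     0     1     0     1     0     1     0     1     0     1     0     1
          5     1     0     1     0     1     1     1     1     1     1     2     1     2     1     2     2     2
          6     1     0     1     0     1     1     2     1     2     1     3     2     4     2     4     3     5
          7     1     0     1     0     1     1     2     2     2     2     3     3     5     4     6     5     7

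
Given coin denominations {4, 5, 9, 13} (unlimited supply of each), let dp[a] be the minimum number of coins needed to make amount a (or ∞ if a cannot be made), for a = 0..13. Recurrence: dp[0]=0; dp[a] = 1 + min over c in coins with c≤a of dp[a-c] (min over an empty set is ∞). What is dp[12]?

 a  0  1  2  3  4  5  6  7  8  9 10 11 12 13
dp  0  -  -  -  1  1  -  -  2  1  2  -  3  1
(- denotes ∞ / unreachable)

3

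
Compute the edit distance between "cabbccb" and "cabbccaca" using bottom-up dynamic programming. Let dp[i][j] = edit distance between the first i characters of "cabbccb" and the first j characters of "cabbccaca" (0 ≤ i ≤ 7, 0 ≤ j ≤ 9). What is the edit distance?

3

   ''  c  a  b  b  c  c  a  c  a
''  0  1  2  3  4  5  6  7  8  9
 c  1  0  1  2  3  4  5  6  7  8
 a  2  1  0  1  2  3  4  5  6  7
 b  3  2  1  0  1  2  3  4  5  6
 b  4  3  2  1  0  1  2  3  4  5
 c  5  4  3  2  1  0  1  2  3  4
 c  6  5  4  3  2  1  0  1  2  3
 b  7  6  5  4  3  2  1  1  2  3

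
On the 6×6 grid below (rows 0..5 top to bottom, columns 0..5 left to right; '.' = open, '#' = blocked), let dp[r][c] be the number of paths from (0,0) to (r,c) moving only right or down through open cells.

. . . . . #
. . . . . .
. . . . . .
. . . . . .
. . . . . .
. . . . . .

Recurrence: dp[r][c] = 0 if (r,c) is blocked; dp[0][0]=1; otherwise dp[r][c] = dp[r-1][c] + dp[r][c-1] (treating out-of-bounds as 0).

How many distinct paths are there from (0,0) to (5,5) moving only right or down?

251

r\c   0   1   2   3   4   5
  0   1   1   1   1   1   0
  1   1   2   3   4   5   5
  2   1   3   6  10  15  20
  3   1   4  10  20  35  55
  4   1   5  15  35  70 125
  5   1   6  21  56 126 251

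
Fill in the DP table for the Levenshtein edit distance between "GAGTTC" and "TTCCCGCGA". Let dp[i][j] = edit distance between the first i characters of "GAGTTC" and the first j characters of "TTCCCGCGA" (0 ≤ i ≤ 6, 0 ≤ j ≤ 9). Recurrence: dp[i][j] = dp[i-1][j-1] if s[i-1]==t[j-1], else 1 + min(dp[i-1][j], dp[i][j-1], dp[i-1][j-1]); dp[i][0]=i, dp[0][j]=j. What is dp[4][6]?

   ''  T  T  C  C  C  G  C  G  A
''  0  1  2  3  4  5  6  7  8  9
 G  1  1  2  3  4  5  5  6  7  8
 A  2  2  2  3  4  5  6  6  7  7
 G  3  3  3  3  4  5  5  6  6  7
 T  4  3  3  4  4  5  6  6  7  7
 T  5  4  3  4  5  5  6  7  7  8
 C  6  5  4  3  4  5  6  6  7  8

6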